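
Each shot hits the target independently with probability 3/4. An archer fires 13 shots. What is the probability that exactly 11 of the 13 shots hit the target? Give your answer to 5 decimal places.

0.20590

X ~ Binomial(n=13, p=0.75).
P(X=11) = C(13,11) · p^11 · (1−p)^2
= 78 · 0.042235 · 0.0625 = 0.2058963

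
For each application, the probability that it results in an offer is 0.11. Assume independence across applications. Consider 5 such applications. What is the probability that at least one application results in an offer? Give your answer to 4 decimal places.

P(at least one) = 1 − P(none) = 1 − (1 − 0.11)^5
= 1 − 0.558406 = 0.441594

0.4416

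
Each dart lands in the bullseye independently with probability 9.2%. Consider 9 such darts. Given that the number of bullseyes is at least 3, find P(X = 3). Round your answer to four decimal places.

X ~ Binomial(9, 0.092). Want P(X=3 | X≥3) = P(X=3) / P(X≥3).
P(X=3) = C(9,3)·0.092^3·0.908^6 = 0.036657
P(X≥3) = 1 − 0.419539 − 0.382575 − 0.155053 = 0.042833
Ratio = 0.036657 / 0.042833 = 0.855821

0.8558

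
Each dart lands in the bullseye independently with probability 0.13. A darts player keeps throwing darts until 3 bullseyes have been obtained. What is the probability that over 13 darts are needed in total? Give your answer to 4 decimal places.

0.7663

Needing more than 13 darts ⇔ fewer than 3 successes in the first 13. With X ~ Binomial(13, 0.13), P(Y > 13) = P(X ≤ 2).
  k=0: C(13,0)·0.13^0·0.87^13 = 0.163588
  k=1: C(13,1)·0.13^1·0.87^12 = 0.317774
  k=2: C(13,2)·0.13^2·0.87^11 = 0.284900
P(X ≤ 2) = 0.766262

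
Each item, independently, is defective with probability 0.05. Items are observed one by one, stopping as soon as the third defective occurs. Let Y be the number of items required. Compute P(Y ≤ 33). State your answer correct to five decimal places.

0.22719

Finishing within 33 items ⇔ at least 3 successes in the first 33. With X ~ Binomial(33, 0.05), P(Y ≤ 33) = 1 − P(X ≤ 2).
  k=0: C(33,0)·0.05^0·0.95^33 = 0.1840259
  k=1: C(33,1)·0.05^1·0.95^32 = 0.3196239
  k=2: C(33,2)·0.05^2·0.95^31 = 0.2691570
1 − 0.7728069 = 0.2271931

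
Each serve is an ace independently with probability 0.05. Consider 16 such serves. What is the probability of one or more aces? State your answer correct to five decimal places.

0.55987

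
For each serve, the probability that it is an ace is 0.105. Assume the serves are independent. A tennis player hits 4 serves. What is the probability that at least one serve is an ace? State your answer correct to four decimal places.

0.3584

P(at least one) = 1 − P(none) = 1 − (1 − 0.105)^4
= 1 − 0.641641 = 0.358359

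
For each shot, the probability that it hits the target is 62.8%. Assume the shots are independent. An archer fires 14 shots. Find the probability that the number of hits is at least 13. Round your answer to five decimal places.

X ~ Binomial(14, 0.628); P(X ≥ 13) = Σ C(14,k) p^k (1−p)^(14−k) over k:
  k=13: C(14,13)·0.628^13·0.372^1 = 0.0123068
  k=14: C(14,14)·0.628^14·0.372^0 = 0.0014840
Total = 0.0137908

0.01379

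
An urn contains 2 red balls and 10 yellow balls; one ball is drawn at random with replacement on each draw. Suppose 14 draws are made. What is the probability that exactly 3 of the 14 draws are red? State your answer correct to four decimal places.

0.2268

X ~ Binomial(n=14, p=0.166667).
P(X=3) = C(14,3) · p^3 · (1−p)^11
= 364 · 0.0046296 · 0.13459 = 0.226806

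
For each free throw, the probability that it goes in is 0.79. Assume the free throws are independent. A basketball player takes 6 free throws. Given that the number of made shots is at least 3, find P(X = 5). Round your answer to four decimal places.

X ~ Binomial(6, 0.79). Want P(X=5 | X≥3) = P(X=5) / P(X≥3).
P(X=5) = C(6,5)·0.79^5·0.21^1 = 0.387709
P(X≥3) = 1 − 0.000086 − 0.001936 − 0.018206 = 0.979772
Ratio = 0.387709 / 0.979772 = 0.395714

0.3957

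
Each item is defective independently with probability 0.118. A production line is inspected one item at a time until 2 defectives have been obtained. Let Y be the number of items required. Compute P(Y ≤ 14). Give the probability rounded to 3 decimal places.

0.505

Finishing within 14 items ⇔ at least 2 successes in the first 14. With X ~ Binomial(14, 0.118), P(Y ≤ 14) = 1 − P(X ≤ 1).
  k=0: C(14,0)·0.118^0·0.882^14 = 0.17241
  k=1: C(14,1)·0.118^1·0.882^13 = 0.32292
1 − 0.49533 = 0.50467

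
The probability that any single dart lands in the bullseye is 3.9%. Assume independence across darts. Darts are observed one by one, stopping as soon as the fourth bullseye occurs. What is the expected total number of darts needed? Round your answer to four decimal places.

102.5641

Y = total darts until the fourth success; negative binomial with r=4, p=0.039.
E[Y] = r / p = 4 / 0.039 = 102.564103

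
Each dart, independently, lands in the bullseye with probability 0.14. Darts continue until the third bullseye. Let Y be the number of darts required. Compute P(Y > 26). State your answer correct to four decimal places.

0.2743

Needing more than 26 darts ⇔ fewer than 3 successes in the first 26. With X ~ Binomial(26, 0.14), P(Y > 26) = P(X ≤ 2).
  k=0: C(26,0)·0.14^0·0.86^26 = 0.019813
  k=1: C(26,1)·0.14^1·0.86^25 = 0.083862
  k=2: C(26,2)·0.14^2·0.86^24 = 0.170648
P(X ≤ 2) = 0.274323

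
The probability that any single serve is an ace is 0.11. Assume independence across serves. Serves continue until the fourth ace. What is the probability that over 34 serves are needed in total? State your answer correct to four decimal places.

0.4769

Needing more than 34 serves ⇔ fewer than 4 successes in the first 34. With X ~ Binomial(34, 0.11), P(Y > 34) = P(X ≤ 3).
  k=0: C(34,0)·0.11^0·0.89^34 = 0.019022
  k=1: C(34,1)·0.11^1·0.89^33 = 0.079936
  k=2: C(34,2)·0.11^2·0.89^32 = 0.163015
  k=3: C(34,3)·0.11^3·0.89^31 = 0.214912
P(X ≤ 3) = 0.476885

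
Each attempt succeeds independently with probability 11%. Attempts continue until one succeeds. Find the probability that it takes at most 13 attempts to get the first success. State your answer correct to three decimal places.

Y = number of attempts to the first success; geometric, p = 0.11.
P(Y ≤ 13) = 1 − (1−p)^13 = 1 − 0.21982 = 0.78018

0.780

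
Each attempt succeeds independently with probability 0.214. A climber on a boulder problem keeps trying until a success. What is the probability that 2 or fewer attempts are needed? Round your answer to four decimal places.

0.3822

Y = number of attempts to the first success; geometric, p = 0.214.
P(Y ≤ 2) = 1 − (1−p)^2 = 1 − 0.617796 = 0.382204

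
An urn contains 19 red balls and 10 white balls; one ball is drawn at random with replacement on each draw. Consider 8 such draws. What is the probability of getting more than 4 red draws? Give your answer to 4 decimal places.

0.7174

X ~ Binomial(8, 0.655172); P(X ≥ 5) = Σ C(8,k) p^k (1−p)^(8−k) over k:
  k=5: C(8,5)·0.655172^5·0.344828^3 = 0.277186
  k=6: C(8,6)·0.655172^6·0.344828^2 = 0.263327
  k=7: C(8,7)·0.655172^7·0.344828^1 = 0.142949
  k=8: C(8,8)·0.655172^8·0.344828^0 = 0.033950
Total = 0.717413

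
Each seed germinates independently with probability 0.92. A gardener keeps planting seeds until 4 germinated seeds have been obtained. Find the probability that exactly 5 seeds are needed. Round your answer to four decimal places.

Y = trial on which the fourth success occurs; negative binomial, r=4, p=0.92.
P(Y=5) = C(4,3) · p^4 · (1−p)^1
= 4 · 0.71639 · 0.08 = 0.229246

0.2292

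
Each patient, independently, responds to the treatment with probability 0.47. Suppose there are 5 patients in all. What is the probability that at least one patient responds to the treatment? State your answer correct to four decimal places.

P(at least one) = 1 − P(none) = 1 − (1 − 0.47)^5
= 1 − 0.041820 = 0.958180

0.9582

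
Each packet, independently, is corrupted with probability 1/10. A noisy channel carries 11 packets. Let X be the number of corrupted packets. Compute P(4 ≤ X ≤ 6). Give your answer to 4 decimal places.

0.0185

X ~ Binomial(11, 0.10); P(4 ≤ X ≤ 6) = Σ C(11,k) p^k (1−p)^(11−k) over k:
  k=4: C(11,4)·0.10^4·0.90^7 = 0.015784
  k=5: C(11,5)·0.10^5·0.90^6 = 0.002455
  k=6: C(11,6)·0.10^6·0.90^5 = 0.000273
Total = 0.018512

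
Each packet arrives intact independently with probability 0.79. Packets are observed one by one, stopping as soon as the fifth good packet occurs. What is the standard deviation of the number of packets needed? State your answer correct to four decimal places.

1.2971

Y = total packets until the fifth success; negative binomial with r=5, p=0.79.
SD(Y) = √[r(1−p)/p²] = √(1.682423) = 1.297082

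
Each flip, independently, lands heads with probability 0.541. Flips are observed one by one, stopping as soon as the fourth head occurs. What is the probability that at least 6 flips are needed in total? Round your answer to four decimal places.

0.7571

Needing more than 5 flips ⇔ fewer than 4 successes in the first 5. With X ~ Binomial(5, 0.541), P(Y > 5) = P(X ≤ 3).
  k=0: C(5,0)·0.541^0·0.459^5 = 0.020373
  k=1: C(5,1)·0.541^1·0.459^4 = 0.120065
  k=2: C(5,2)·0.541^2·0.459^3 = 0.283030
  k=3: C(5,3)·0.541^3·0.459^2 = 0.333593
P(X ≤ 3) = 0.757062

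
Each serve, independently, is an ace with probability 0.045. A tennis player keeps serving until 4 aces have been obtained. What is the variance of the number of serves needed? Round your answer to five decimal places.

1886.41975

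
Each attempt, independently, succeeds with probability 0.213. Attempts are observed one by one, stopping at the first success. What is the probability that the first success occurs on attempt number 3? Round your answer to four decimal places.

Geometric (trials to first success), p = 0.213.
P(Y = 3) = (1−p)^2 · p = 0.61937 · 0.213 = 0.131926

0.1319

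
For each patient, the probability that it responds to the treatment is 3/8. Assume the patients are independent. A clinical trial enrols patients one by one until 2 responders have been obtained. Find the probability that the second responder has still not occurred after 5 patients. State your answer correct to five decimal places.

0.38147

Needing more than 5 patients ⇔ fewer than 2 successes in the first 5. With X ~ Binomial(5, 0.375), P(Y > 5) = P(X ≤ 1).
  k=0: C(5,0)·0.375^0·0.625^5 = 0.0953674
  k=1: C(5,1)·0.375^1·0.625^4 = 0.2861023
P(X ≤ 1) = 0.3814697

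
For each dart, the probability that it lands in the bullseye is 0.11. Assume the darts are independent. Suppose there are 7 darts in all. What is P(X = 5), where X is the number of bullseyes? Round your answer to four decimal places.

X ~ Binomial(n=7, p=0.11).
P(X=5) = C(7,5) · p^5 · (1−p)^2
= 21 · 1.6105e-05 · 0.7921 = 0.000268

0.0003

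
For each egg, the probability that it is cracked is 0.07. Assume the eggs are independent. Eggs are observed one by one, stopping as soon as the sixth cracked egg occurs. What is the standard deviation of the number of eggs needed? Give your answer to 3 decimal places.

Y = total eggs until the sixth success; negative binomial with r=6, p=0.07.
SD(Y) = √[r(1−p)/p²] = √(1138.77551) = 33.74575

33.746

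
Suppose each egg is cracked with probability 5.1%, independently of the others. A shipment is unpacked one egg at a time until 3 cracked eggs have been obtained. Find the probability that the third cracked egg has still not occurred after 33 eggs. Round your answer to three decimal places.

0.764

Needing more than 33 eggs ⇔ fewer than 3 successes in the first 33. With X ~ Binomial(33, 0.051), P(Y > 33) = P(X ≤ 2).
  k=0: C(33,0)·0.051^0·0.949^33 = 0.17774
  k=1: C(33,1)·0.051^1·0.949^32 = 0.31521
  k=2: C(33,2)·0.051^2·0.949^31 = 0.27104
P(X ≤ 2) = 0.76399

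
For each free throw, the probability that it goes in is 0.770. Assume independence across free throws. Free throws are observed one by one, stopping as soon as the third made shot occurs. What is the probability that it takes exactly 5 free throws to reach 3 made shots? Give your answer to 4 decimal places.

Y = trial on which the third success occurs; negative binomial, r=3, p=0.77.
P(Y=5) = C(4,2) · p^3 · (1−p)^2
= 6 · 0.45653 · 0.0529 = 0.144904

0.1449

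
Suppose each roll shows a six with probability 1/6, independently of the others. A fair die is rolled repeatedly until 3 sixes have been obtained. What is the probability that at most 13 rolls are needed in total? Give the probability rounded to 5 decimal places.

0.37192

Finishing within 13 rolls ⇔ at least 3 successes in the first 13. With X ~ Binomial(13, 0.166667), P(Y ≤ 13) = 1 − P(X ≤ 2).
  k=0: C(13,0)·0.166667^0·0.833333^13 = 0.0934639
  k=1: C(13,1)·0.166667^1·0.833333^12 = 0.2430061
  k=2: C(13,2)·0.166667^2·0.833333^11 = 0.2916073
1 − 0.6280773 = 0.3719227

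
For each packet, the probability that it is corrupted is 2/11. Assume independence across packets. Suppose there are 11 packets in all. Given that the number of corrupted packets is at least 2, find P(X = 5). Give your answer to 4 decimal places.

X ~ Binomial(11, 0.181818). Want P(X=5 | X≥2) = P(X=5) / P(X≥2).
P(X=5) = C(11,5)·0.181818^5·0.818182^6 = 0.027538
P(X≥2) = 1 − 0.109989 − 0.268861 = 0.621150
Ratio = 0.027538 / 0.621150 = 0.044333

0.0443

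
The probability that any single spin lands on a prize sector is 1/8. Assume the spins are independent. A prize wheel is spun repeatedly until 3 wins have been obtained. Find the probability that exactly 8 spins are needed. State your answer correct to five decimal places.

0.02104

Y = trial on which the third success occurs; negative binomial, r=3, p=0.125.
P(Y=8) = C(7,2) · p^3 · (1−p)^5
= 21 · 0.0019531 · 0.51291 = 0.0210373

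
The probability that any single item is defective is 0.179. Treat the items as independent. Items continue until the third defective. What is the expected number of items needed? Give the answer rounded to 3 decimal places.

16.760

Y = total items until the third success; negative binomial with r=3, p=0.179.
E[Y] = r / p = 3 / 0.179 = 16.75978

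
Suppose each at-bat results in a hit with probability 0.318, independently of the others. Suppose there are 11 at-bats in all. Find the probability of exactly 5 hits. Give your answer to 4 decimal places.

0.1512

X ~ Binomial(n=11, p=0.318).
P(X=5) = C(11,5) · p^5 · (1−p)^6
= 462 · 0.0032519 · 0.10063 = 0.151176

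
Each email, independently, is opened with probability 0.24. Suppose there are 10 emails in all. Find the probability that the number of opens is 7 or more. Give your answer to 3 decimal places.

X ~ Binomial(10, 0.24); P(X ≥ 7) = Σ C(10,k) p^k (1−p)^(10−k) over k:
  k=7: C(10,7)·0.24^7·0.76^3 = 0.00242
  k=8: C(10,8)·0.24^8·0.76^2 = 0.00029
  k=9: C(10,9)·0.24^9·0.76^1 = 0.00002
  k=10: C(10,10)·0.24^10·0.76^0 = 0.00000
Total = 0.00272

0.003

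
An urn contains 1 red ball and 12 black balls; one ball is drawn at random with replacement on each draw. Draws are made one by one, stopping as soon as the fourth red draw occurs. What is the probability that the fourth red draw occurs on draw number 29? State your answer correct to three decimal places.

Y = trial on which the fourth success occurs; negative binomial, r=4, p=0.076923.
P(Y=29) = C(28,3) · p^4 · (1−p)^25
= 3276 · 3.5013e-05 · 0.13519 = 0.01551

0.016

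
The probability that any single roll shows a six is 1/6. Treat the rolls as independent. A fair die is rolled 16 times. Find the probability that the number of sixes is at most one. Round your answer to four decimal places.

0.2272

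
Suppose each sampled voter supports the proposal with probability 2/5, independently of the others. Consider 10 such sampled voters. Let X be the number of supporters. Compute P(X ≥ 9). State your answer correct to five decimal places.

X ~ Binomial(10, 0.40); P(X ≥ 9) = Σ C(10,k) p^k (1−p)^(10−k) over k:
  k=9: C(10,9)·0.40^9·0.60^1 = 0.0015729
  k=10: C(10,10)·0.40^10·0.60^0 = 0.0001049
Total = 0.0016777

0.00168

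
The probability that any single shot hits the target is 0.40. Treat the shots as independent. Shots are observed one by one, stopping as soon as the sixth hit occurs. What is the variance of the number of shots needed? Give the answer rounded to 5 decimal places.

22.50000

Y = total shots until the sixth success; negative binomial with r=6, p=0.40.
Var(Y) = r(1−p)/p² = 6·0.60 / 0.40² = 22.5000000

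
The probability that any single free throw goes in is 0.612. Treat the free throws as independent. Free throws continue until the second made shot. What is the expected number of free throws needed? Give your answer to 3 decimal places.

3.268

Y = total free throws until the second success; negative binomial with r=2, p=0.612.
E[Y] = r / p = 2 / 0.612 = 3.26797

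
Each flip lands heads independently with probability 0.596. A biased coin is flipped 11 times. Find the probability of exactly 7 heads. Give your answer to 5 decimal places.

X ~ Binomial(n=11, p=0.596).
P(X=7) = C(11,7) · p^7 · (1−p)^4
= 330 · 0.026713 · 0.026639 = 0.2348352

0.23484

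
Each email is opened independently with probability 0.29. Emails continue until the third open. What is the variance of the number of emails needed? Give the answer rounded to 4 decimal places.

25.3270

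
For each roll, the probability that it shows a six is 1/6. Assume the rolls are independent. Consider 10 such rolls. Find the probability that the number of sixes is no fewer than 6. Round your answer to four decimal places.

0.0024

X ~ Binomial(10, 0.166667); P(X ≥ 6) = Σ C(10,k) p^k (1−p)^(10−k) over k:
  k=6: C(10,6)·0.166667^6·0.833333^4 = 0.002171
  k=7: C(10,7)·0.166667^7·0.833333^3 = 0.000248
  k=8: C(10,8)·0.166667^8·0.833333^2 = 0.000019
  k=9: C(10,9)·0.166667^9·0.833333^1 = 0.000001
  k=10: C(10,10)·0.166667^10·0.833333^0 = 0.000000
Total = 0.002438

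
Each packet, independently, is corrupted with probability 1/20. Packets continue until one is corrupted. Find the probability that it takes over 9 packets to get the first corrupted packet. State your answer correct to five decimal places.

Y = number of packets to the first success; geometric, p = 0.05.
P(Y > 9) = P(first 9 all fail) = (1−p)^9 = 0.6302494

0.63025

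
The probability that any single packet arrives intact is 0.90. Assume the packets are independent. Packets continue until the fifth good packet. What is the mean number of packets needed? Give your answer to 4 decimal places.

Y = total packets until the fifth success; negative binomial with r=5, p=0.90.
E[Y] = r / p = 5 / 0.90 = 5.555556

5.5556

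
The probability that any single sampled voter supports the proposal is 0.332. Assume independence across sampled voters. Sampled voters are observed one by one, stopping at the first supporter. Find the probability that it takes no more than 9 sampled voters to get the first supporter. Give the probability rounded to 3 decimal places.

Y = number of sampled voters to the first success; geometric, p = 0.332.
P(Y ≤ 9) = 1 − (1−p)^9 = 1 − 0.02648 = 0.97352

0.974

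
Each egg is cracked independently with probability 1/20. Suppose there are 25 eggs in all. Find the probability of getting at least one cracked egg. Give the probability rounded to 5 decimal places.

0.72261

P(at least one) = 1 − P(none) = 1 − (1 − 0.05)^25
= 1 − 0.2773896 = 0.7226104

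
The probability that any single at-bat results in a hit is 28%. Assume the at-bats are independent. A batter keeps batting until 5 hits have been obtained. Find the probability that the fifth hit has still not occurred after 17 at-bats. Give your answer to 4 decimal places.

0.4604

Needing more than 17 at-bats ⇔ fewer than 5 successes in the first 17. With X ~ Binomial(17, 0.28), P(Y > 17) = P(X ≤ 4).
  k=0: C(17,0)·0.28^0·0.72^17 = 0.003755
  k=1: C(17,1)·0.28^1·0.72^16 = 0.024827
  k=2: C(17,2)·0.28^2·0.72^15 = 0.077240
  k=3: C(17,3)·0.28^3·0.72^14 = 0.150189
  k=4: C(17,4)·0.28^4·0.72^13 = 0.204424
P(X ≤ 4) = 0.460435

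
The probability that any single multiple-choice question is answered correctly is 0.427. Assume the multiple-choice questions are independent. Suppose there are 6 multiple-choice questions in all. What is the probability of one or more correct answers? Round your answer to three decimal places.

P(at least one) = 1 − P(none) = 1 − (1 − 0.427)^6
= 1 − 0.03539 = 0.96461

0.965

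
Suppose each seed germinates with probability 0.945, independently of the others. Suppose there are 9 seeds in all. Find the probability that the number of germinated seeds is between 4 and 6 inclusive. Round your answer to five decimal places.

0.01087

X ~ Binomial(9, 0.945); P(4 ≤ X ≤ 6) = Σ C(9,k) p^k (1−p)^(9−k) over k:
  k=4: C(9,4)·0.945^4·0.055^5 = 0.0000506
  k=5: C(9,5)·0.945^5·0.055^4 = 0.0008689
  k=6: C(9,6)·0.945^6·0.055^3 = 0.0099531
Total = 0.0108726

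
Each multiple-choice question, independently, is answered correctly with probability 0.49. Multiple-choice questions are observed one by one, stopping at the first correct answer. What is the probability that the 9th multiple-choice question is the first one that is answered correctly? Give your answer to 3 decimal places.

Geometric (trials to first success), p = 0.49.
P(Y = 9) = (1−p)^8 · p = 0.0045768 · 0.49 = 0.00224

0.002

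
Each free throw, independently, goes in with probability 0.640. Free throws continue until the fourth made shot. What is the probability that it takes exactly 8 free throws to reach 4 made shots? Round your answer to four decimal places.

Y = trial on which the fourth success occurs; negative binomial, r=4, p=0.64.
P(Y=8) = C(7,3) · p^4 · (1−p)^4
= 35 · 0.16777 · 0.016796 = 0.098627

0.0986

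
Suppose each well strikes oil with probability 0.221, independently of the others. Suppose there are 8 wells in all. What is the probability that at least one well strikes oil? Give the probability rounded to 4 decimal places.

P(at least one) = 1 − P(none) = 1 − (1 − 0.221)^8
= 1 − 0.135612 = 0.864388

0.8644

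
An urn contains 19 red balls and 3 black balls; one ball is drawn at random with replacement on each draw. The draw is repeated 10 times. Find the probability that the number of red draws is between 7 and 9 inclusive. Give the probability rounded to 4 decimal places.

0.7325

X ~ Binomial(10, 0.863636); P(7 ≤ X ≤ 9) = Σ C(10,k) p^k (1−p)^(10−k) over k:
  k=7: C(10,7)·0.863636^7·0.136364^3 = 0.109042
  k=8: C(10,8)·0.863636^8·0.136364^2 = 0.258975
  k=9: C(10,9)·0.863636^9·0.136364^1 = 0.364483
Total = 0.732499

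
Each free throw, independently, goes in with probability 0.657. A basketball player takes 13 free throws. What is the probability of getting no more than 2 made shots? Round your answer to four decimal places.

X ~ Binomial(13, 0.657); P(X ≤ 2) = Σ C(13,k) p^k (1−p)^(13−k) over k:
  k=0: C(13,0)·0.657^0·0.343^13 = 0.000001
  k=1: C(13,1)·0.657^1·0.343^12 = 0.000023
  k=2: C(13,2)·0.657^2·0.343^11 = 0.000260
Total = 0.000284

0.0003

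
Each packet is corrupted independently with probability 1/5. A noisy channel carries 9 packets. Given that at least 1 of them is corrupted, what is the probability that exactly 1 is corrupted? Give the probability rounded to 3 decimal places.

0.349

X ~ Binomial(9, 0.20). Want P(X=1 | X≥1) = P(X=1) / P(X≥1).
P(X=1) = C(9,1)·0.20^1·0.80^8 = 0.30199
P(X≥1) = 1 − 0.13422 = 0.86578
Ratio = 0.30199 / 0.86578 = 0.34881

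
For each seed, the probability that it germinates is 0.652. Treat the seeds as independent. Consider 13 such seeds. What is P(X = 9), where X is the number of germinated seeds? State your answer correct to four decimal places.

X ~ Binomial(n=13, p=0.652).
P(X=9) = C(13,9) · p^9 · (1−p)^4
= 715 · 0.021293 · 0.014666 = 0.223281

0.2233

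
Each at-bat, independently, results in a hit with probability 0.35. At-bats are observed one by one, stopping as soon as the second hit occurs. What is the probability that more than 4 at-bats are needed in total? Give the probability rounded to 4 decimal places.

0.5630

Needing more than 4 at-bats ⇔ fewer than 2 successes in the first 4. With X ~ Binomial(4, 0.35), P(Y > 4) = P(X ≤ 1).
  k=0: C(4,0)·0.35^0·0.65^4 = 0.178506
  k=1: C(4,1)·0.35^1·0.65^3 = 0.384475
P(X ≤ 1) = 0.562981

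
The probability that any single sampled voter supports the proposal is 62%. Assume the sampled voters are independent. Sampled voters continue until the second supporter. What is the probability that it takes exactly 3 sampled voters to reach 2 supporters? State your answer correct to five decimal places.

0.29214

Y = trial on which the second success occurs; negative binomial, r=2, p=0.62.
P(Y=3) = C(2,1) · p^2 · (1−p)^1
= 2 · 0.3844 · 0.38 = 0.2921440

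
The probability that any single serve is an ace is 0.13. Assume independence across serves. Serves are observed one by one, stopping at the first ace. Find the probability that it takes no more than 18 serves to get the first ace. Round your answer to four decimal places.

0.9185

Y = number of serves to the first success; geometric, p = 0.13.
P(Y ≤ 18) = 1 − (1−p)^18 = 1 − 0.081535 = 0.918465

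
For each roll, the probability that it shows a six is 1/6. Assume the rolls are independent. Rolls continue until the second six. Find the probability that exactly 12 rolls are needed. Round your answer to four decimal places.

0.0493

Y = trial on which the second success occurs; negative binomial, r=2, p=0.166667.
P(Y=12) = C(11,1) · p^2 · (1−p)^10
= 11 · 0.027778 · 0.16151 = 0.049349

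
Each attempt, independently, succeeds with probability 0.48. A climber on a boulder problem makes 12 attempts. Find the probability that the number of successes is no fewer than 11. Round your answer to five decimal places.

0.00209

X ~ Binomial(12, 0.48); P(X ≥ 11) = Σ C(12,k) p^k (1−p)^(12−k) over k:
  k=11: C(12,11)·0.48^11·0.52^1 = 0.0019446
  k=12: C(12,12)·0.48^12·0.52^0 = 0.0001496
Total = 0.0020942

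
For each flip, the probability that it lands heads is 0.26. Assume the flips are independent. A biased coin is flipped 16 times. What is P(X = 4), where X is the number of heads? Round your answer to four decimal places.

X ~ Binomial(n=16, p=0.26).
P(X=4) = C(16,4) · p^4 · (1−p)^12
= 1820 · 0.0045698 · 0.026964 = 0.224257

0.2243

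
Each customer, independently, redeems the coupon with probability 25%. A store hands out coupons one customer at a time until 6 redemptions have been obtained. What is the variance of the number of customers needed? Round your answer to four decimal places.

Y = total customers until the sixth success; negative binomial with r=6, p=0.25.
Var(Y) = r(1−p)/p² = 6·0.75 / 0.25² = 72.000000

72.0000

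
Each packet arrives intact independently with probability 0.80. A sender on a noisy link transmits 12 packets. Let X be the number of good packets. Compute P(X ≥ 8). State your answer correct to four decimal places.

0.9274

X ~ Binomial(12, 0.80); P(X ≥ 8) = Σ C(12,k) p^k (1−p)^(12−k) over k:
  k=8: C(12,8)·0.80^8·0.20^4 = 0.132876
  k=9: C(12,9)·0.80^9·0.20^3 = 0.236223
  k=10: C(12,10)·0.80^10·0.20^2 = 0.283468
  k=11: C(12,11)·0.80^11·0.20^1 = 0.206158
  k=12: C(12,12)·0.80^12·0.20^0 = 0.068719
Total = 0.927445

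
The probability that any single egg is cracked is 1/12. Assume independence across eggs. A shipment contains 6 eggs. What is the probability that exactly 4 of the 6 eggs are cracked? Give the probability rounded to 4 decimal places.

X ~ Binomial(n=6, p=0.083333).
P(X=4) = C(6,4) · p^4 · (1−p)^2
= 15 · 4.8225e-05 · 0.84028 = 0.000608

0.0006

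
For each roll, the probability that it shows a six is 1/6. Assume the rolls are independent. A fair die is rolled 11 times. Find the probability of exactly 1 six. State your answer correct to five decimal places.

X ~ Binomial(n=11, p=0.166667).
P(X=1) = C(11,1) · p^1 · (1−p)^10
= 11 · 0.16667 · 0.16151 = 0.2960936

0.29609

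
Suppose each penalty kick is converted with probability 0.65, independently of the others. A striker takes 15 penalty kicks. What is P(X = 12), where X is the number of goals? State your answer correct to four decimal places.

0.1110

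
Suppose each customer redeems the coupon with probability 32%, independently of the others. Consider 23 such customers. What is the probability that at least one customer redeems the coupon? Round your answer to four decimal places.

P(at least one) = 1 − P(none) = 1 − (1 − 0.32)^23
= 1 − 0.000141 = 0.999859

0.9999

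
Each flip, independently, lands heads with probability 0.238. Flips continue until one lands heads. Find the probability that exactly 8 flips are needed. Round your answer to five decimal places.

0.03550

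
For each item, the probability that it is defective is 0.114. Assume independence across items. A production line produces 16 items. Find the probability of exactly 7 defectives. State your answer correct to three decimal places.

0.001

X ~ Binomial(n=16, p=0.114).
P(X=7) = C(16,7) · p^7 · (1−p)^9
= 11440 · 2.5023e-07 · 0.33644 = 0.00096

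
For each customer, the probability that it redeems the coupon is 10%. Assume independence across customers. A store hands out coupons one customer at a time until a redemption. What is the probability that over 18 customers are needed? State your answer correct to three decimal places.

0.150

Y = number of customers to the first success; geometric, p = 0.10.
P(Y > 18) = P(first 18 all fail) = (1−p)^18 = 0.15009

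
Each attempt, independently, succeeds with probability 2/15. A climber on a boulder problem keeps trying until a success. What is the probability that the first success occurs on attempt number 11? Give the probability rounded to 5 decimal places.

0.03188

Geometric (trials to first success), p = 0.133333.
P(Y = 11) = (1−p)^10 · p = 0.23907 · 0.133333 = 0.0318757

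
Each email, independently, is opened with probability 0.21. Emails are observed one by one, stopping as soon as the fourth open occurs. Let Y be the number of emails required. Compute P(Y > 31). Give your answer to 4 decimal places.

0.0848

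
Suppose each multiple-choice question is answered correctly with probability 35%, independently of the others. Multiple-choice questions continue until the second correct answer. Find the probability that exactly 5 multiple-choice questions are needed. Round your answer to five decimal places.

0.13457

Y = trial on which the second success occurs; negative binomial, r=2, p=0.35.
P(Y=5) = C(4,1) · p^2 · (1−p)^3
= 4 · 0.1225 · 0.27463 = 0.1345662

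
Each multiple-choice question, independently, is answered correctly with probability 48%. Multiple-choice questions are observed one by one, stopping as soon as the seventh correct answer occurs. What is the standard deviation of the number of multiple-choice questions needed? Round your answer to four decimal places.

Y = total multiple-choice questions until the seventh success; negative binomial with r=7, p=0.48.
SD(Y) = √[r(1−p)/p²] = √(15.798611) = 3.974747

3.9747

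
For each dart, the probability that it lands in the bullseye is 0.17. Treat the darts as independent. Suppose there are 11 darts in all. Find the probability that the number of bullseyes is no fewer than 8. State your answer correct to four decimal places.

0.0001

X ~ Binomial(11, 0.17); P(X ≥ 8) = Σ C(11,k) p^k (1−p)^(11−k) over k:
  k=8: C(11,8)·0.17^8·0.83^3 = 0.000066
  k=9: C(11,9)·0.17^9·0.83^2 = 0.000004
  k=10: C(11,10)·0.17^10·0.83^1 = 0.000000
  k=11: C(11,11)·0.17^11·0.83^0 = 0.000000
Total = 0.000070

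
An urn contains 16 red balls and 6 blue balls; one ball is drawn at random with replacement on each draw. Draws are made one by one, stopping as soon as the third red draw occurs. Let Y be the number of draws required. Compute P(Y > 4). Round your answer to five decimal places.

0.30059

Needing more than 4 draws ⇔ fewer than 3 successes in the first 4. With X ~ Binomial(4, 0.727273), P(Y > 4) = P(X ≤ 2).
  k=0: C(4,0)·0.727273^0·0.272727^4 = 0.0055324
  k=1: C(4,1)·0.727273^1·0.272727^3 = 0.0590124
  k=2: C(4,2)·0.727273^2·0.272727^2 = 0.2360495
P(X ≤ 2) = 0.3005942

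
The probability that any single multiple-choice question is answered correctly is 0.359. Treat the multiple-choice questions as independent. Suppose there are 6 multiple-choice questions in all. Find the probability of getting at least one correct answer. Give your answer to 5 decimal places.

P(at least one) = 1 − P(none) = 1 − (1 − 0.359)^6
= 1 − 0.0693662 = 0.9306338

0.93063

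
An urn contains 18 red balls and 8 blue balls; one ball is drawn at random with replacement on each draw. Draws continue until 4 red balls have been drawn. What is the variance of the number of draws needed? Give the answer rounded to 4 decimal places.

2.5679

Y = total draws until the fourth success; negative binomial with r=4, p=0.692308.
Var(Y) = r(1−p)/p² = 4·0.307692 / 0.692308² = 2.567901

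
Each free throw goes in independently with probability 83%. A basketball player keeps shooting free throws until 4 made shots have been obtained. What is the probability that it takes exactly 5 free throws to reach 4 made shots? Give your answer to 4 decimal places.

Y = trial on which the fourth success occurs; negative binomial, r=4, p=0.83.
P(Y=5) = C(4,3) · p^4 · (1−p)^1
= 4 · 0.47458 · 0.17 = 0.322717

0.3227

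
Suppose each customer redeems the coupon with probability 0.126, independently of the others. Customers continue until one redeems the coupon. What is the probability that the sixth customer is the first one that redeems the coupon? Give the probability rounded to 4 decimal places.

0.0643

Geometric (trials to first success), p = 0.126.
P(Y = 6) = (1−p)^5 · p = 0.50998 · 0.126 = 0.064258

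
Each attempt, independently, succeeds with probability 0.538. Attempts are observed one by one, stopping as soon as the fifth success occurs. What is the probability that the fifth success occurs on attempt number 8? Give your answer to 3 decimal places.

0.156

Y = trial on which the fifth success occurs; negative binomial, r=5, p=0.538.
P(Y=8) = C(7,4) · p^5 · (1−p)^3
= 35 · 0.045072 · 0.098611 = 0.15556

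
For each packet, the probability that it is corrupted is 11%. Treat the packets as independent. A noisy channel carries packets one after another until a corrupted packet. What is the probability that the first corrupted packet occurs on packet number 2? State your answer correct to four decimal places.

0.0979

Geometric (trials to first success), p = 0.11.
P(Y = 2) = (1−p)^1 · p = 0.89 · 0.11 = 0.097900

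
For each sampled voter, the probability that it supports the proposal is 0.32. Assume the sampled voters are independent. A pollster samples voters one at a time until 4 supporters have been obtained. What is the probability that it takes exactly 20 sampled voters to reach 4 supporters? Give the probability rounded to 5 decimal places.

0.02124

Y = trial on which the fourth success occurs; negative binomial, r=4, p=0.32.
P(Y=20) = C(19,3) · p^4 · (1−p)^16
= 969 · 0.010486 · 0.00209 = 0.0212357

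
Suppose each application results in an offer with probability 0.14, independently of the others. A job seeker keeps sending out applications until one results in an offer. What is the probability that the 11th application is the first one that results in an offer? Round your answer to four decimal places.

0.0310

Geometric (trials to first success), p = 0.14.
P(Y = 11) = (1−p)^10 · p = 0.2213 · 0.14 = 0.030982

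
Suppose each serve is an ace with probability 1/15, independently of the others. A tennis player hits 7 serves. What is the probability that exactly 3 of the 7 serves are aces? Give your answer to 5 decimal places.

0.00787

X ~ Binomial(n=7, p=0.066667).
P(X=3) = C(7,3) · p^3 · (1−p)^4
= 35 · 0.0002963 · 0.75883 = 0.0078694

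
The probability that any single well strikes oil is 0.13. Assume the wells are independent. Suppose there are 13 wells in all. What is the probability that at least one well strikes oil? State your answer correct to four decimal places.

0.8364

P(at least one) = 1 − P(none) = 1 − (1 − 0.13)^13
= 1 − 0.163588 = 0.836412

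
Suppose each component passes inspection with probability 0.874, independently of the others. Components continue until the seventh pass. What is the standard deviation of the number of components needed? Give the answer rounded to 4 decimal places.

Y = total components until the seventh success; negative binomial with r=7, p=0.874.
SD(Y) = √[r(1−p)/p²] = √(1.154638) = 1.074541

1.0745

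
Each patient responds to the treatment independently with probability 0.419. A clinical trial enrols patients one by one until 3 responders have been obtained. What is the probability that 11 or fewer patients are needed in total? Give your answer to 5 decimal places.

Finishing within 11 patients ⇔ at least 3 successes in the first 11. With X ~ Binomial(11, 0.419), P(Y ≤ 11) = 1 − P(X ≤ 2).
  k=0: C(11,0)·0.419^0·0.581^11 = 0.0025465
  k=1: C(11,1)·0.419^1·0.581^10 = 0.0202008
  k=2: C(11,2)·0.419^2·0.581^9 = 0.0728410
1 − 0.0955882 = 0.9044118

0.90441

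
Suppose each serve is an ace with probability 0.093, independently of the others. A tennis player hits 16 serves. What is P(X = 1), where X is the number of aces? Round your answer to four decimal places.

X ~ Binomial(n=16, p=0.093).
P(X=1) = C(16,1) · p^1 · (1−p)^15
= 16 · 0.093 · 0.23126 = 0.344122

0.3441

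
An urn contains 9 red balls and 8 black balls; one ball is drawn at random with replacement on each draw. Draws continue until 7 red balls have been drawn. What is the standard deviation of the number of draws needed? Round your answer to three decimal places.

Y = total draws until the seventh success; negative binomial with r=7, p=0.529412.
SD(Y) = √[r(1−p)/p²] = √(11.75309) = 3.42828

3.428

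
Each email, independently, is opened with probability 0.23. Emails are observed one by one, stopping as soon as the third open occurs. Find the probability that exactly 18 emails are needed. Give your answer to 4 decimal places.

Y = trial on which the third success occurs; negative binomial, r=3, p=0.23.
P(Y=18) = C(17,2) · p^3 · (1−p)^15
= 136 · 0.012167 · 0.019832 = 0.032816

0.0328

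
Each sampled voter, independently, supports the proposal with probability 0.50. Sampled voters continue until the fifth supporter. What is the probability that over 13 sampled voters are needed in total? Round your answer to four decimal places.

Needing more than 13 sampled voters ⇔ fewer than 5 successes in the first 13. With X ~ Binomial(13, 0.50), P(Y > 13) = P(X ≤ 4).
  k=0: C(13,0)·0.50^0·0.50^13 = 0.000122
  k=1: C(13,1)·0.50^1·0.50^12 = 0.001587
  k=2: C(13,2)·0.50^2·0.50^11 = 0.009521
  k=3: C(13,3)·0.50^3·0.50^10 = 0.034912
  k=4: C(13,4)·0.50^4·0.50^9 = 0.087280
P(X ≤ 4) = 0.133423

0.1334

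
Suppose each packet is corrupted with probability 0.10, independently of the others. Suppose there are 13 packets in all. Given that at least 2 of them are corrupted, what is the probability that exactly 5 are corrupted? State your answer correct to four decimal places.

X ~ Binomial(13, 0.10). Want P(X=5 | X≥2) = P(X=5) / P(X≥2).
P(X=5) = C(13,5)·0.10^5·0.90^8 = 0.005540
P(X≥2) = 1 − 0.254187 − 0.367158 = 0.378655
Ratio = 0.005540 / 0.378655 = 0.014631

0.0146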